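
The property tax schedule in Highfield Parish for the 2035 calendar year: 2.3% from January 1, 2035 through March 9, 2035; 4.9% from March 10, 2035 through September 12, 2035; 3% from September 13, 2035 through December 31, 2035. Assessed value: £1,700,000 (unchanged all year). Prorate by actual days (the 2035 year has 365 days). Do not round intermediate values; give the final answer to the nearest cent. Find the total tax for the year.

January 1 – March 9, 2035: 68 days at 2.3% → £1,700,000 × 2.3% × 68/365 = £7,284.3836
March 10 – September 12, 2035: 187 days at 4.9% → £1,700,000 × 4.9% × 187/365 = £42,676.9863
September 13 – December 31, 2035: 110 days at 3% → £1,700,000 × 3% × 110/365 = £15,369.8630
Total = £65,331.2329

£65,331.23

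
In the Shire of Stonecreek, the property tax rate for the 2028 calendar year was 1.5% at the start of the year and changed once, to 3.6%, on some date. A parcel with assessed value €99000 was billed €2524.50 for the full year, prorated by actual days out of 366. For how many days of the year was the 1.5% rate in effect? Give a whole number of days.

183 days

Let d = days at the first rate; then 366 − d days at the second rate.
€99000 × [1.5%·d + 3.6%·(366−d)] / 366 = €2524.50
Solving gives d = 183, so the new rate took effect on July 2, 2028.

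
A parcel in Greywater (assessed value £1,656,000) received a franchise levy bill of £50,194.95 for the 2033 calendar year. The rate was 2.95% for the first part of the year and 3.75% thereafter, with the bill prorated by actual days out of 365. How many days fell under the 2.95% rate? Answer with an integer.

Let d = days at the first rate; then 365 − d days at the second rate.
£1,656,000 × [2.95%·d + 3.75%·(365−d)] / 365 = £50,194.95
Solving gives d = 328, so the new rate took effect on 25 Nov 2033.

328 days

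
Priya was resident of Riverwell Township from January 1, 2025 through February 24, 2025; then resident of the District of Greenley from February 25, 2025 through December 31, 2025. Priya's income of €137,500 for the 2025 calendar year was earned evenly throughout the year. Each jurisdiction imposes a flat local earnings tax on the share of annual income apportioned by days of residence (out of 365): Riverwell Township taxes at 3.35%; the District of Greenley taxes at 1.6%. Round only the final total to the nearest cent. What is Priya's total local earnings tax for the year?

€2,562.59

Riverwell Township, January 1 – February 24, 2025: 55 days → €137,500 × 3.35% × 55/365 = €694.0925
The District of Greenley, February 25 – December 31, 2025: 310 days → €137,500 × 1.6% × 310/365 = €1,868.4932
Total = €2,562.5856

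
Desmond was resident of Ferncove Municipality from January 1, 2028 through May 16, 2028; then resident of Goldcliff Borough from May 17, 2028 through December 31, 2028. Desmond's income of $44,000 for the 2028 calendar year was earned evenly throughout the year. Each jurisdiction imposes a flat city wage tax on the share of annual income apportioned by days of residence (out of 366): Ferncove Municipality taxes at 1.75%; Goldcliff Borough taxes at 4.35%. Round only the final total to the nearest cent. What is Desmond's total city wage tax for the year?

$1,485.78

Ferncove Municipality, January 1 – May 16, 2028: 137 days → $44,000 × 1.75% × 137/366 = $288.2240
Goldcliff Borough, May 17 – December 31, 2028: 229 days → $44,000 × 4.35% × 229/366 = $1,197.5574
Total = $1,485.7814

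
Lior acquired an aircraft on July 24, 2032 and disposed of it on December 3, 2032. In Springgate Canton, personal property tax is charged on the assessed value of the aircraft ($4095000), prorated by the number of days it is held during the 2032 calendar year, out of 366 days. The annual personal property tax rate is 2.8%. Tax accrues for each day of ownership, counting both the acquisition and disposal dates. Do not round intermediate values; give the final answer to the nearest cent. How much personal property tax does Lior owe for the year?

$41666.07

Days held (July 24 – December 3, 2032): 133 out of 366
Tax = $4095000 × 2.8% × 133/366 = $41666.0656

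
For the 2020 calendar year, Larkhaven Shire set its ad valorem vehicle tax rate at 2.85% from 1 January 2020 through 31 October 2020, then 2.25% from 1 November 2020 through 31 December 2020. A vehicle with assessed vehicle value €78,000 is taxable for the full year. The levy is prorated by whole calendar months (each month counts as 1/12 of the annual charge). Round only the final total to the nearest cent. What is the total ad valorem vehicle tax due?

1 January – 31 October 2020: 10 months at 2.85% → €78,000 × 2.85% × 10/12 = €1,852.5000
1 November – 31 December 2020: 2 months at 2.25% → €78,000 × 2.25% × 2/12 = €292.5000
Total = €2,145.0000

€2,145.00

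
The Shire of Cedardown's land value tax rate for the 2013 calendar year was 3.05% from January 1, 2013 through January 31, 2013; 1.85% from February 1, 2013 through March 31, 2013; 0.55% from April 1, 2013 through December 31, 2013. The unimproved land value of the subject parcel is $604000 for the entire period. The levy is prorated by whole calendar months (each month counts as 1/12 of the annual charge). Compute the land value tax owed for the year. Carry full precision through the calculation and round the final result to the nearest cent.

January 1 – January 31, 2013: 1 month at 3.05% → $604000 × 3.05% × 1/12 = $1535.1667
February 1 – March 31, 2013: 2 months at 1.85% → $604000 × 1.85% × 2/12 = $1862.3333
April 1 – December 31, 2013: 9 months at 0.55% → $604000 × 0.55% × 9/12 = $2491.5000
Total = $5889.0000

$5889.00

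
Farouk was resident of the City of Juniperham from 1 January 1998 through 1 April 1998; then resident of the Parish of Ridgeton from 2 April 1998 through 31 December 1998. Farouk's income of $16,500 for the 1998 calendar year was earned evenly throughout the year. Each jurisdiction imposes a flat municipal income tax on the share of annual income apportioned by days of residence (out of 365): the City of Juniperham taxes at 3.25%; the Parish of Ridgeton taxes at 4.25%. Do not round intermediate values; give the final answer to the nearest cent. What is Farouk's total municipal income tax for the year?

The City of Juniperham, 1 January – 1 April 1998: 91 days → $16,500 × 3.25% × 91/365 = $133.6952
The Parish of Ridgeton, 2 April – 31 December 1998: 274 days → $16,500 × 4.25% × 274/365 = $526.4178
Total = $660.1130

$660.11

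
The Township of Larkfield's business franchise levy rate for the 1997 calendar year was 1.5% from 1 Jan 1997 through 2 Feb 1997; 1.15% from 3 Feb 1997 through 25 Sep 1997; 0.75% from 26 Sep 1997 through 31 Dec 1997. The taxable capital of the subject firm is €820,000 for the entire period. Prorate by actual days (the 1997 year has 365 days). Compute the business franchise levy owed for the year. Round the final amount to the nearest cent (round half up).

1 Jan – 2 Feb 1997: 33 days at 1.5% → €820,000 × 1.5% × 33/365 = €1,112.0548
3 Feb – 25 Sep 1997: 235 days at 1.15% → €820,000 × 1.15% × 235/365 = €6,071.3699
26 Sep – 31 Dec 1997: 97 days at 0.75% → €820,000 × 0.75% × 97/365 = €1,634.3836
Total = €8,817.8082

€8,817.81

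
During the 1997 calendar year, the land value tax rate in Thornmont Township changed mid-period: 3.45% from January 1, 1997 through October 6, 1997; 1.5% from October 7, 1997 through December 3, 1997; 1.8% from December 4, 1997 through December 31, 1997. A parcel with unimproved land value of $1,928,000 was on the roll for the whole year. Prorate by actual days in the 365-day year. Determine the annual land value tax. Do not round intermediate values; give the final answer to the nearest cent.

January 1 – October 6, 1997: 279 days at 3.45% → $1,928,000 × 3.45% × 279/365 = $50,843.7370
October 7 – December 3, 1997: 58 days at 1.5% → $1,928,000 × 1.5% × 58/365 = $4,595.5068
December 4 – December 31, 1997: 28 days at 1.8% → $1,928,000 × 1.8% × 28/365 = $2,662.2247
Total = $58,101.4685

$58,101.47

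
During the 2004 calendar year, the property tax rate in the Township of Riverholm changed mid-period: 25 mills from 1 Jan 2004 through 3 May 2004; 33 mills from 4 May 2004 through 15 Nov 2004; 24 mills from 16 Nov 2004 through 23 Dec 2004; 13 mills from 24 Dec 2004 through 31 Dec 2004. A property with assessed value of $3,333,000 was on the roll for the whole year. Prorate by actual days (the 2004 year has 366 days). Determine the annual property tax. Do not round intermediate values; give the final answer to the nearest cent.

$96,383.80

1 Jan – 3 May 2004: 124 days at 25 mills → $3,333,000 × 2.5% × 124/366 = $28,230.3279
4 May – 15 Nov 2004: 196 days at 33 mills → $3,333,000 × 3.3% × 196/366 = $58,901.2131
16 Nov – 23 Dec 2004: 38 days at 24 mills → $3,333,000 × 2.4% × 38/366 = $8,305.1803
24 Dec – 31 Dec 2004: 8 days at 13 mills → $3,333,000 × 1.3% × 8/366 = $947.0820
Total = $96,383.8033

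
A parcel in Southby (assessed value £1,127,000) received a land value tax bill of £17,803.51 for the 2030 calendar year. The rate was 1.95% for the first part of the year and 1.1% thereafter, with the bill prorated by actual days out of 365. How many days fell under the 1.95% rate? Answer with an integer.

Let d = days at the first rate; then 365 − d days at the second rate.
£1,127,000 × [1.95%·d + 1.1%·(365−d)] / 365 = £17,803.51
Solving gives d = 206, so the new rate took effect on 26 July 2030.

206 days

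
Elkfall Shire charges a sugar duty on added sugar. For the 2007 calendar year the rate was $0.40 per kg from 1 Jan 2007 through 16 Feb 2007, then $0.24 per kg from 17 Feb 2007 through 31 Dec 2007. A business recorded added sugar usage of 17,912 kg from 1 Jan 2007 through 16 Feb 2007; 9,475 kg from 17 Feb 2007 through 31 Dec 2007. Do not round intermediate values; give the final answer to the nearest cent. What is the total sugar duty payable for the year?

$9,438.80

1 Jan – 16 Feb 2007: 17,912 kg at $0.40/kg → $7,164.80
17 Feb – 31 Dec 2007: 9,475 kg at $0.24/kg → $2,274.00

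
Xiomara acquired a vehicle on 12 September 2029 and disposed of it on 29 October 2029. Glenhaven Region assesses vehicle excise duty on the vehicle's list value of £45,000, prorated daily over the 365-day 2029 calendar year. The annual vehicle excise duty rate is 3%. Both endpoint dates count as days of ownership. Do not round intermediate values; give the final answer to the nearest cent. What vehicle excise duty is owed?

£177.53

Days held (12 September – 29 October 2029): 48 out of 365
Tax = £45,000 × 3% × 48/365 = £177.5342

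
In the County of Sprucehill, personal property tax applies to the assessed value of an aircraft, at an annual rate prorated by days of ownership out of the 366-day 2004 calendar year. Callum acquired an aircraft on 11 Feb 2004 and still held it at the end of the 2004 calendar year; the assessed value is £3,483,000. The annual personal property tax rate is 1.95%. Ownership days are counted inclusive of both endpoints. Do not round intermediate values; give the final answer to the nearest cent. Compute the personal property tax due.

Days held (11 Feb – 31 Dec 2004): 325 out of 366
Tax = £3,483,000 × 1.95% × 325/366 = £60,310.1434

£60,310.14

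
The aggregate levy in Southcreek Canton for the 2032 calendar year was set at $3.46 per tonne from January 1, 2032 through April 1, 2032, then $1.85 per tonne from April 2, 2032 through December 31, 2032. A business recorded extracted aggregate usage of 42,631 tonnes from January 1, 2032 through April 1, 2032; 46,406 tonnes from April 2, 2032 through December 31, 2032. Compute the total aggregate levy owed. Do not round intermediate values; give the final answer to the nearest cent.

January 1 – April 1, 2032: 42,631 tonnes at $3.46/tonne → $147,503.26
April 2 – December 31, 2032: 46,406 tonnes at $1.85/tonne → $85,851.10

$233,354.36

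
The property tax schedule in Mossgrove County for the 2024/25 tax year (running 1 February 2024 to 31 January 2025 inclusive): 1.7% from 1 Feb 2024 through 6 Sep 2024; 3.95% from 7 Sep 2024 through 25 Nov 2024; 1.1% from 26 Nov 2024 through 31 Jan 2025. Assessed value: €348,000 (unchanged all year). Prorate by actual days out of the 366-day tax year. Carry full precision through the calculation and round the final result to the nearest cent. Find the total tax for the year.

€7,245.25

1 Feb – 6 Sep 2024: 219 days at 1.7% → €348,000 × 1.7% × 219/366 = €3,539.9016
7 Sep – 25 Nov 2024: 80 days at 3.95% → €348,000 × 3.95% × 80/366 = €3,004.5902
26 Nov 2024 – 31 Jan 2025: 67 days at 1.1% → €348,000 × 1.1% × 67/366 = €700.7541
Total = €7,245.2459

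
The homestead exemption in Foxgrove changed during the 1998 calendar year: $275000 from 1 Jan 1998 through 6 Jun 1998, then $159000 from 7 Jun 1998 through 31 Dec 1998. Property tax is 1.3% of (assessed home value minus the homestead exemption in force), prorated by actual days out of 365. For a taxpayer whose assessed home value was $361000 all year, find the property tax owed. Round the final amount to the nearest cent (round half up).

1 Jan – 6 Jun 1998: 157 days, exemption $275000 → ($361000 − $275000) × 1.3% × 157/365 = $480.8932
7 Jun – 31 Dec 1998: 208 days, exemption $159000 → ($361000 − $159000) × 1.3% × 208/365 = $1496.4603
Total = $1977.3534

$1977.35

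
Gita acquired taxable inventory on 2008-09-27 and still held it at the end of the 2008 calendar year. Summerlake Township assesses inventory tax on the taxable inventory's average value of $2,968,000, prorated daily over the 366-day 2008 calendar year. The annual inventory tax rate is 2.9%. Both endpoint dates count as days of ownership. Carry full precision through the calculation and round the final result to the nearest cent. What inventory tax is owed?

$22,576.26

Days held (2008-09-27 to 2008-12-31): 96 out of 366
Tax = $2,968,000 × 2.9% × 96/366 = $22,576.2623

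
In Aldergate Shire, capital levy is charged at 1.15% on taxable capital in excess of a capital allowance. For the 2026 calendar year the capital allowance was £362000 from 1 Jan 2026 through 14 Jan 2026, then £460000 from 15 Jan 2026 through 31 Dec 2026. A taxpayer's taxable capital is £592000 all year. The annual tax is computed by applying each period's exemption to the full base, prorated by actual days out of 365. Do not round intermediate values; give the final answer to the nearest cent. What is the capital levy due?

£1561.23

1 Jan – 14 Jan 2026: 14 days, exemption £362000 → (£592000 − £362000) × 1.15% × 14/365 = £101.4521
15 Jan – 31 Dec 2026: 351 days, exemption £460000 → (£592000 − £460000) × 1.15% × 351/365 = £1459.7753
Total = £1561.2274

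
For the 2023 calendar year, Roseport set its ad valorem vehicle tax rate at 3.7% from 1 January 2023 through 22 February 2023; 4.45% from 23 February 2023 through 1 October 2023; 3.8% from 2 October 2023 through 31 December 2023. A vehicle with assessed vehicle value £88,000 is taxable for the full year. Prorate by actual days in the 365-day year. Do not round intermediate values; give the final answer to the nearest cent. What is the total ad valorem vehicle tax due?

1 January – 22 February 2023: 53 days at 3.7% → £88,000 × 3.7% × 53/365 = £472.7890
23 February – 1 October 2023: 221 days at 4.45% → £88,000 × 4.45% × 221/365 = £2,371.0575
2 October – 31 December 2023: 91 days at 3.8% → £88,000 × 3.8% × 91/365 = £833.7096
Total = £3,677.5562

£3,677.56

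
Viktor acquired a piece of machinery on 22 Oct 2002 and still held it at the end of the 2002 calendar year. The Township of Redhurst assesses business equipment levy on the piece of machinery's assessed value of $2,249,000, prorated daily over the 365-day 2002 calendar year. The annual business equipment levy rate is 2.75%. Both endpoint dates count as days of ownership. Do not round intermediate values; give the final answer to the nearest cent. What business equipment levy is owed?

Days held (22 Oct – 31 Dec 2002): 71 out of 365
Tax = $2,249,000 × 2.75% × 71/365 = $12,030.6096

$12,030.61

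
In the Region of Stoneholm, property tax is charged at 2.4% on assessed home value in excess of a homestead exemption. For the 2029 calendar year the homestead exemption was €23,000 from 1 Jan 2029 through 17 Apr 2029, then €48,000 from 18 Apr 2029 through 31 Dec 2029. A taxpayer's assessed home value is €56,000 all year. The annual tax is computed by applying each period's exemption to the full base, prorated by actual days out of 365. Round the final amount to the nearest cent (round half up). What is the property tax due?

€367.89

1 Jan – 17 Apr 2029: 107 days, exemption €23,000 → (€56,000 − €23,000) × 2.4% × 107/365 = €232.1753
18 Apr – 31 Dec 2029: 258 days, exemption €48,000 → (€56,000 − €48,000) × 2.4% × 258/365 = €135.7151
Total = €367.8904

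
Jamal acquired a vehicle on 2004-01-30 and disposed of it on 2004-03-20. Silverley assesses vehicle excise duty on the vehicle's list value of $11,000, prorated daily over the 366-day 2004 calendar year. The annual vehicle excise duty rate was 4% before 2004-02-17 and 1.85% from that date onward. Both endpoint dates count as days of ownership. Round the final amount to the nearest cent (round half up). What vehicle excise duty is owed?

$39.99

2004-01-30 to 2004-02-16: 18 days at 4% → $11,000 × 4% × 18/366 = $21.6393
2004-02-17 to 2004-03-20: 33 days at 1.85% → $11,000 × 1.85% × 33/366 = $18.3484
Total = $39.9877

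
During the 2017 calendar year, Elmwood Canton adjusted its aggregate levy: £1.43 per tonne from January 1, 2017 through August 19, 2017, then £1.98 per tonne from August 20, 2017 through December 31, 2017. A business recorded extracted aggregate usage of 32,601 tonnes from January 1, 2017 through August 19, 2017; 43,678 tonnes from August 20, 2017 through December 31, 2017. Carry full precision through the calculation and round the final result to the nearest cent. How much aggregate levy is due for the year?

£133,101.87

January 1 – August 19, 2017: 32,601 tonnes at £1.43/tonne → £46,619.43
August 20 – December 31, 2017: 43,678 tonnes at £1.98/tonne → £86,482.44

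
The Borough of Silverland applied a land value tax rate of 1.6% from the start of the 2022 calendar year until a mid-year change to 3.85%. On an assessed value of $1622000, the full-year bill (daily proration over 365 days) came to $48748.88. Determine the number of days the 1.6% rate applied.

Let d = days at the first rate; then 365 − d days at the second rate.
$1622000 × [1.6%·d + 3.85%·(365−d)] / 365 = $48748.88
Solving gives d = 137, so the new rate took effect on 18 May 2022.

137 days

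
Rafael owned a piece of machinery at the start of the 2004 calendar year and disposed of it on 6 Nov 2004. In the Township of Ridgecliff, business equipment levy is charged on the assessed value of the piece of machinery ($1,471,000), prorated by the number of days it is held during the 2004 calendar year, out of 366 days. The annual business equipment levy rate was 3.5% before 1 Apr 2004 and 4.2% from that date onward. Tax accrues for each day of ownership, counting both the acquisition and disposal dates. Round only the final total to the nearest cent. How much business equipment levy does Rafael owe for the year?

1 Jan – 31 Mar 2004: 91 days at 3.5% → $1,471,000 × 3.5% × 91/366 = $12,800.9153
1 Apr – 6 Nov 2004: 220 days at 4.2% → $1,471,000 × 4.2% × 220/366 = $37,136.7213
Total = $49,937.6366

$49,937.64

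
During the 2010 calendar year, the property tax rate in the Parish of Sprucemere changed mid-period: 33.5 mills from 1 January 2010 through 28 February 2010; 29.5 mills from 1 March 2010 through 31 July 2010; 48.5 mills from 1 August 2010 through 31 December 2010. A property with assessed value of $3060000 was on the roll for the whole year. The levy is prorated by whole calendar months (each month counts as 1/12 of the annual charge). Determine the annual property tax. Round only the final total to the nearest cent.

$116535.00

1 January – 28 February 2010: 2 months at 33.5 mills → $3060000 × 3.35% × 2/12 = $17085.0000
1 March – 31 July 2010: 5 months at 29.5 mills → $3060000 × 2.95% × 5/12 = $37612.5000
1 August – 31 December 2010: 5 months at 48.5 mills → $3060000 × 4.85% × 5/12 = $61837.5000
Total = $116535.0000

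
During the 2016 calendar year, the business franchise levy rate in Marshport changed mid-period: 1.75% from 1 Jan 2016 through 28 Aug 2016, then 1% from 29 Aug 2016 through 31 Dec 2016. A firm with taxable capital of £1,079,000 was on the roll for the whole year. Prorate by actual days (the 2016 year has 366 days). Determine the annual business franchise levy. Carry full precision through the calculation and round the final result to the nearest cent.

£16,118.67

1 Jan – 28 Aug 2016: 241 days at 1.75% → £1,079,000 × 1.75% × 241/366 = £12,433.5587
29 Aug – 31 Dec 2016: 125 days at 1% → £1,079,000 × 1% × 125/366 = £3,685.1093
Total = £16,118.6680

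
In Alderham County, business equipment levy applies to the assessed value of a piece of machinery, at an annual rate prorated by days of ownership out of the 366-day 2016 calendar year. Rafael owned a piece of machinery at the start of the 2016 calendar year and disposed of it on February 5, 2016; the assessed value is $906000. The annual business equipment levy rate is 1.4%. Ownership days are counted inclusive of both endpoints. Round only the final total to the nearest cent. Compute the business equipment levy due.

$1247.61

Days held (January 1 – February 5, 2016): 36 out of 366
Tax = $906000 × 1.4% × 36/366 = $1247.6066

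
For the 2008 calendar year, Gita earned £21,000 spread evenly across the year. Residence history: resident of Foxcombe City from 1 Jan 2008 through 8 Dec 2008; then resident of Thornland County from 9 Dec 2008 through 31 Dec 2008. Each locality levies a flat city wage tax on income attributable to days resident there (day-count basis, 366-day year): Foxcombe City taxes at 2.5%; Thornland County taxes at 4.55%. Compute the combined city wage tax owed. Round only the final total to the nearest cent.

Foxcombe City, 1 Jan – 8 Dec 2008: 343 days → £21,000 × 2.5% × 343/366 = £492.0082
Thornland County, 9 Dec – 31 Dec 2008: 23 days → £21,000 × 4.55% × 23/366 = £60.0451
Total = £552.0533

£552.05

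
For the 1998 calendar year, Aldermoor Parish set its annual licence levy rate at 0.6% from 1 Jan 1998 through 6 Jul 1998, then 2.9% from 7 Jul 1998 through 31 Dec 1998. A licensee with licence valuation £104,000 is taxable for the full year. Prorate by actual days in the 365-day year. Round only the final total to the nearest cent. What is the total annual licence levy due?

£1,790.51

1 Jan – 6 Jul 1998: 187 days at 0.6% → £104,000 × 0.6% × 187/365 = £319.6932
7 Jul – 31 Dec 1998: 178 days at 2.9% → £104,000 × 2.9% × 178/365 = £1,470.8164
Total = £1,790.5096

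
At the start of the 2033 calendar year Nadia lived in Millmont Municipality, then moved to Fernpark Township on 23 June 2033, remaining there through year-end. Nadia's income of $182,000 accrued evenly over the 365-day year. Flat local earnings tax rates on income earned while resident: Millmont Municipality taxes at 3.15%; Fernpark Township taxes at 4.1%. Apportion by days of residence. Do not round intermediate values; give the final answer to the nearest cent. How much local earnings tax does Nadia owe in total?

Millmont Municipality, 1 January – 22 June 2033: 173 days → $182,000 × 3.15% × 173/365 = $2,717.2849
Fernpark Township, 23 June – 31 December 2033: 192 days → $182,000 × 4.1% × 192/365 = $3,925.2164
Total = $6,642.5014

$6,642.50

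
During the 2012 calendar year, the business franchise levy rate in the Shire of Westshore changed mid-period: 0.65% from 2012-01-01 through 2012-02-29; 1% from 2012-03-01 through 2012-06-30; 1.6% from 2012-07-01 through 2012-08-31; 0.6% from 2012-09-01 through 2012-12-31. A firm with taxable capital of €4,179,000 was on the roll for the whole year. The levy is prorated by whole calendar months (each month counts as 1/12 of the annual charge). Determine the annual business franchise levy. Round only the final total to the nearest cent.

2012-01-01 to 2012-02-29: 2 months at 0.65% → €4,179,000 × 0.65% × 2/12 = €4,527.2500
2012-03-01 to 2012-06-30: 4 months at 1% → €4,179,000 × 1% × 4/12 = €13,930.0000
2012-07-01 to 2012-08-31: 2 months at 1.6% → €4,179,000 × 1.6% × 2/12 = €11,144.0000
2012-09-01 to 2012-12-31: 4 months at 0.6% → €4,179,000 × 0.6% × 4/12 = €8,358.0000
Total = €37,959.2500

€37,959.25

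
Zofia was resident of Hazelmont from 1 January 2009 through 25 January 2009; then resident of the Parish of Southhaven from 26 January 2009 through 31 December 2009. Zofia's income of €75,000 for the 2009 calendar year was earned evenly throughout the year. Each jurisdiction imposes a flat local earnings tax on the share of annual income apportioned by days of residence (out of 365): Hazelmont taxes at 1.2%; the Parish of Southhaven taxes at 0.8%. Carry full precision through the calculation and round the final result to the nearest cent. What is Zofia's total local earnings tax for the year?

€620.55

Hazelmont, 1 January – 25 January 2009: 25 days → €75,000 × 1.2% × 25/365 = €61.6438
The Parish of Southhaven, 26 January – 31 December 2009: 340 days → €75,000 × 0.8% × 340/365 = €558.9041
Total = €620.5479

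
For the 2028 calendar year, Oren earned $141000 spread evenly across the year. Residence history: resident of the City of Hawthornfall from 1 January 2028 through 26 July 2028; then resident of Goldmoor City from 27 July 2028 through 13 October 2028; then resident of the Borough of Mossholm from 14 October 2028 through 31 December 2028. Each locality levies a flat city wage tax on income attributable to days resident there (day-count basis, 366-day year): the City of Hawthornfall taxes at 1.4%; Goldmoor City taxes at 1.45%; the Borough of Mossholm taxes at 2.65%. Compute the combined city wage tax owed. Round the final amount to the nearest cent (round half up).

$2369.65

The City of Hawthornfall, 1 January – 26 July 2028: 208 days → $141000 × 1.4% × 208/366 = $1121.8361
Goldmoor City, 27 July – 13 October 2028: 79 days → $141000 × 1.45% × 79/366 = $441.2992
The Borough of Mossholm, 14 October – 31 December 2028: 79 days → $141000 × 2.65% × 79/366 = $806.5123
Total = $2369.6475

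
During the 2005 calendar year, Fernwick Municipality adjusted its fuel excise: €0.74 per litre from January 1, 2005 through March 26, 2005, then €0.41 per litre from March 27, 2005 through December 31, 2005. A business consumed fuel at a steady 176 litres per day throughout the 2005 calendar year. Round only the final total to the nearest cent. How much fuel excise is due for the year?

€31,275.20

January 1 – March 26, 2005: 85 days × 176 litres/day = 14,960 litres at €0.74/litre → €11,070.40
March 27 – December 31, 2005: 280 days × 176 litres/day = 49,280 litres at €0.41/litre → €20,204.80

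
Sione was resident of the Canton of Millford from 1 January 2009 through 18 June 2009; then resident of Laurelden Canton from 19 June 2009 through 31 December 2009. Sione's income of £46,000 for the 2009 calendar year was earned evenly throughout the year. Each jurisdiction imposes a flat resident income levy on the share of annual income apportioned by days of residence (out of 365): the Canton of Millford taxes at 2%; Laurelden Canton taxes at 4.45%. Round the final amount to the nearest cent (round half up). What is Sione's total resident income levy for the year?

The Canton of Millford, 1 January – 18 June 2009: 169 days → £46,000 × 2% × 169/365 = £425.9726
Laurelden Canton, 19 June – 31 December 2009: 196 days → £46,000 × 4.45% × 196/365 = £1,099.2110
Total = £1,525.1836

£1,525.18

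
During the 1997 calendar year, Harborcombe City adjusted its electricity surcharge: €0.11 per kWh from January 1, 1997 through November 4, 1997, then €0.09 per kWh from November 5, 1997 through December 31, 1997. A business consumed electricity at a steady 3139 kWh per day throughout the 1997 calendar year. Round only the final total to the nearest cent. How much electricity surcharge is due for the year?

€122,452.39

January 1 – November 4, 1997: 308 days × 3139 kWh/day = 966,812 kWh at €0.11/kWh → €106,349.32
November 5 – December 31, 1997: 57 days × 3139 kWh/day = 178,923 kWh at €0.09/kWh → €16,103.07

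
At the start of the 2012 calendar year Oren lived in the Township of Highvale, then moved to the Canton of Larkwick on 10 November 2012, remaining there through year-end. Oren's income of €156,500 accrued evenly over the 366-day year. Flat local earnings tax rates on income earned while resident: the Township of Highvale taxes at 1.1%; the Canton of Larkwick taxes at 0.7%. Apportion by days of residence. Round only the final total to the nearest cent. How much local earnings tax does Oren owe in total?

The Township of Highvale, 1 January – 9 November 2012: 314 days → €156,500 × 1.1% × 314/366 = €1,476.9153
The Canton of Larkwick, 10 November – 31 December 2012: 52 days → €156,500 × 0.7% × 52/366 = €155.6448
Total = €1,632.5601

€1,632.56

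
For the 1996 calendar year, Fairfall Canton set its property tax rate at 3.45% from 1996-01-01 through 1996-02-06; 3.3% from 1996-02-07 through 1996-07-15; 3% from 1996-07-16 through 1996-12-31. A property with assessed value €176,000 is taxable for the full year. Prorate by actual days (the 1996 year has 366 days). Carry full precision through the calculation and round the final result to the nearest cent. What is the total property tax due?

1996-01-01 to 1996-02-06: 37 days at 3.45% → €176,000 × 3.45% × 37/366 = €613.8361
1996-02-07 to 1996-07-15: 160 days at 3.3% → €176,000 × 3.3% × 160/366 = €2,539.0164
1996-07-16 to 1996-12-31: 169 days at 3% → €176,000 × 3% × 169/366 = €2,438.0328
Total = €5,590.8852

€5,590.89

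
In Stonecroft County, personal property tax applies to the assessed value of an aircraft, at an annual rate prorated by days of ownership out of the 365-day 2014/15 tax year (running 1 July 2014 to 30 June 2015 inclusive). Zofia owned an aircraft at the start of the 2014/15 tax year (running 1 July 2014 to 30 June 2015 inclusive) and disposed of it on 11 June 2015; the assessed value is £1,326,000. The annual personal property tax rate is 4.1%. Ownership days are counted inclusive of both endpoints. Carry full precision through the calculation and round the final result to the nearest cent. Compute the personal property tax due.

Days held (1 July 2014 – 11 June 2015): 346 out of 365
Tax = £1,326,000 × 4.1% × 346/365 = £51,535.9890

£51,535.99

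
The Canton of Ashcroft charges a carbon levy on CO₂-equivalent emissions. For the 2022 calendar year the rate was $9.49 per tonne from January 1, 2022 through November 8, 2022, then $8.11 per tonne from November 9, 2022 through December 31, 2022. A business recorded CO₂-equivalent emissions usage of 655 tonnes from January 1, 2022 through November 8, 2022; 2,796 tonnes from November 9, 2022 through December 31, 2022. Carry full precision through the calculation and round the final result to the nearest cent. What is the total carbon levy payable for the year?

$28891.51

January 1 – November 8, 2022: 655 tonnes at $9.49/tonne → $6215.95
November 9 – December 31, 2022: 2,796 tonnes at $8.11/tonne → $22675.56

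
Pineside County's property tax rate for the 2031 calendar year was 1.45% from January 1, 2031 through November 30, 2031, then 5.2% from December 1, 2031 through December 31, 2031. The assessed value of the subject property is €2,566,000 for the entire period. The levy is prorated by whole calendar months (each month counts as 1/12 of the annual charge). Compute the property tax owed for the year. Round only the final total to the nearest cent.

€45,225.75

January 1 – November 30, 2031: 11 months at 1.45% → €2,566,000 × 1.45% × 11/12 = €34,106.4167
December 1 – December 31, 2031: 1 month at 5.2% → €2,566,000 × 5.2% × 1/12 = €11,119.3333
Total = €45,225.7500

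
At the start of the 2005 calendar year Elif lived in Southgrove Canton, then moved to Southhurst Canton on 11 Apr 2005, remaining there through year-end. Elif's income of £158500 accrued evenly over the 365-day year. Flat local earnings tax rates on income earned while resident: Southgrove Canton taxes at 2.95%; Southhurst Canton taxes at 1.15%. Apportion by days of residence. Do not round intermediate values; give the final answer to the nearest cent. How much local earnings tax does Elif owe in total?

£2604.39

Southgrove Canton, 1 Jan – 10 Apr 2005: 100 days → £158500 × 2.95% × 100/365 = £1281.0274
Southhurst Canton, 11 Apr – 31 Dec 2005: 265 days → £158500 × 1.15% × 265/365 = £1323.3664
Total = £2604.3938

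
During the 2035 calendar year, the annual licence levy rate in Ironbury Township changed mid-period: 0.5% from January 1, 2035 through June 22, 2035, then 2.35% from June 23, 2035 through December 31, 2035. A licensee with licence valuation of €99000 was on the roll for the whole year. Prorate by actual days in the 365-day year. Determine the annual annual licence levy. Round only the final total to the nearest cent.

January 1 – June 22, 2035: 173 days at 0.5% → €99000 × 0.5% × 173/365 = €234.6164
June 23 – December 31, 2035: 192 days at 2.35% → €99000 × 2.35% × 192/365 = €1223.8027
Total = €1458.4192

€1458.42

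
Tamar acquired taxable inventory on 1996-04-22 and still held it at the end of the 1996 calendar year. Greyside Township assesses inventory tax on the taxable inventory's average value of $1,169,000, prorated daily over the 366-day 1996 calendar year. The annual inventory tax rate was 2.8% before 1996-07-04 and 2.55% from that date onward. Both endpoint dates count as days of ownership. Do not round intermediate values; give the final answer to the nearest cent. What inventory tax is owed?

$21,270.37

1996-04-22 to 1996-07-03: 73 days at 2.8% → $1,169,000 × 2.8% × 73/366 = $6,528.5137
1996-07-04 to 1996-12-31: 181 days at 2.55% → $1,169,000 × 2.55% × 181/366 = $14,741.8566
Total = $21,270.3702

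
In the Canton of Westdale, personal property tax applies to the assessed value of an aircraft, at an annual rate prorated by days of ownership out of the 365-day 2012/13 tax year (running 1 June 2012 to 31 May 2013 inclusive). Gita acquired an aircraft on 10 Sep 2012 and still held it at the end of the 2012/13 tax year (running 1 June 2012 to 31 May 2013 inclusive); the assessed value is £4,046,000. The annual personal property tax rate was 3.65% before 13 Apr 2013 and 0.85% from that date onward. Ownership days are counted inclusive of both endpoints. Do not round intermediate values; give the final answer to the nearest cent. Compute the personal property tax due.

£91,605.87

10 Sep 2012 – 12 Apr 2013: 215 days at 3.65% → £4,046,000 × 3.65% × 215/365 = £86,989.0000
13 Apr – 31 May 2013: 49 days at 0.85% → £4,046,000 × 0.85% × 49/365 = £4,616.8740
Total = £91,605.8740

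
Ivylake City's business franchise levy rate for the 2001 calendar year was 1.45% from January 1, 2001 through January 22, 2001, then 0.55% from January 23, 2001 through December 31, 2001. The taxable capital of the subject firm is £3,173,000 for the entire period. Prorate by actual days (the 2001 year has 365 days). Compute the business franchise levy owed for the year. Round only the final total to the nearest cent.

January 1 – January 22, 2001: 22 days at 1.45% → £3,173,000 × 1.45% × 22/365 = £2,773.1151
January 23 – December 31, 2001: 343 days at 0.55% → £3,173,000 × 0.55% × 343/365 = £16,399.6288
Total = £19,172.7438

£19,172.74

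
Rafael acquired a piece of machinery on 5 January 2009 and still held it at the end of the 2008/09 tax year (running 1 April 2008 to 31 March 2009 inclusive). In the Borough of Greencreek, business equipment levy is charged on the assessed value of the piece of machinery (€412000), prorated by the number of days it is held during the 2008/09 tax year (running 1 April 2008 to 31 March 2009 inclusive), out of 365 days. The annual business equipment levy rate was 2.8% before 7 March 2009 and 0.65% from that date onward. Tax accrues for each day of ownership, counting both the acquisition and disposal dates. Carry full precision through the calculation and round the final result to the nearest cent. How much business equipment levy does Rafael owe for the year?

5 January – 6 March 2009: 61 days at 2.8% → €412000 × 2.8% × 61/365 = €1927.9342
7 March – 31 March 2009: 25 days at 0.65% → €412000 × 0.65% × 25/365 = €183.4247
Total = €2111.3589

€2111.36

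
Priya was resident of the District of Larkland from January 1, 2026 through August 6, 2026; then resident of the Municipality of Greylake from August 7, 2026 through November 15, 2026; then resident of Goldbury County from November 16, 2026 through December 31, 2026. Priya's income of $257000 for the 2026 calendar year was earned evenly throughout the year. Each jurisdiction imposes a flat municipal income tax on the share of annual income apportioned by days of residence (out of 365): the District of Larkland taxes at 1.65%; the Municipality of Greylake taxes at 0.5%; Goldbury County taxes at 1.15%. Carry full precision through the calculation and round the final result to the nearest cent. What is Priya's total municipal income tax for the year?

The District of Larkland, January 1 – August 6, 2026: 218 days → $257000 × 1.65% × 218/365 = $2532.6822
The Municipality of Greylake, August 7 – November 15, 2026: 101 days → $257000 × 0.5% × 101/365 = $355.5753
Goldbury County, November 16 – December 31, 2026: 46 days → $257000 × 1.15% × 46/365 = $372.4740
Total = $3260.7315

$3260.73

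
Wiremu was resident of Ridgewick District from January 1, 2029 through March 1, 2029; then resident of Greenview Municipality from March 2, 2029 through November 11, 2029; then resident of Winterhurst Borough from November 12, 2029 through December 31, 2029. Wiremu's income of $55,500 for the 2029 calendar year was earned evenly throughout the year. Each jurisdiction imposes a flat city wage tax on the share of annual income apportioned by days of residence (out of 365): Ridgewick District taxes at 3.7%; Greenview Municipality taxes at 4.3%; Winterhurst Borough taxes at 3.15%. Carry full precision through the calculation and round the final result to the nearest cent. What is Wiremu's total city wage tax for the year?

$2,244.33

Ridgewick District, January 1 – March 1, 2029: 60 days → $55,500 × 3.7% × 60/365 = $337.5616
Greenview Municipality, March 2 – November 11, 2029: 255 days → $55,500 × 4.3% × 255/365 = $1,667.2808
Winterhurst Borough, November 12 – December 31, 2029: 50 days → $55,500 × 3.15% × 50/365 = $239.4863
Total = $2,244.3288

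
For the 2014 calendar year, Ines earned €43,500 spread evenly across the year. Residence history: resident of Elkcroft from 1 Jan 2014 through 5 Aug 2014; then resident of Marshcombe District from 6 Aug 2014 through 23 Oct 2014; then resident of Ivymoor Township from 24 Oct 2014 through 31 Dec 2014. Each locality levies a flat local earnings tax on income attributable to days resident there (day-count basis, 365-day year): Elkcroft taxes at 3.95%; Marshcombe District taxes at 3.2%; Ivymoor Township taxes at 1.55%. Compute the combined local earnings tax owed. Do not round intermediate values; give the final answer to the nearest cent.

Elkcroft, 1 Jan – 5 Aug 2014: 217 days → €43,500 × 3.95% × 217/365 = €1,021.5349
Marshcombe District, 6 Aug – 23 Oct 2014: 79 days → €43,500 × 3.2% × 79/365 = €301.2822
Ivymoor Township, 24 Oct – 31 Dec 2014: 69 days → €43,500 × 1.55% × 69/365 = €127.4610
Total = €1,450.2781

€1,450.28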